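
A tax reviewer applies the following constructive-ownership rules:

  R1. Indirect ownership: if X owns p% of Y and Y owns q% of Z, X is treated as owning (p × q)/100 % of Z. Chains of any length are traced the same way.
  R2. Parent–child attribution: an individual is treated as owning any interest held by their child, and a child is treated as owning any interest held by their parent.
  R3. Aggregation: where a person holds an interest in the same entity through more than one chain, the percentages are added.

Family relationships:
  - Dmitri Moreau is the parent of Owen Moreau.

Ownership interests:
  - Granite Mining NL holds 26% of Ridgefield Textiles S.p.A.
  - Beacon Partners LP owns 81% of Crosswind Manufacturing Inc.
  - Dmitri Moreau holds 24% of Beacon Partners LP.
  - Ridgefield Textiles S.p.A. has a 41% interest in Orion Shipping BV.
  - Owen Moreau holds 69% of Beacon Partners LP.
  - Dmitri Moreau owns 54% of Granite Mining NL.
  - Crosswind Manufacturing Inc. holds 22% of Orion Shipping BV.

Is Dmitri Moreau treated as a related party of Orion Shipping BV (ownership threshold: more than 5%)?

Yes

By parent–child attribution (R2), Dmitri Moreau is treated as also owning Owen Moreau's interest in Beacon Partners LP, giving 24% + 69% = 93%.
Chain via Granite Mining NL → Ridgefield Textiles S.p.A. (R1): 54% × 26% × 41% = 5.7564% of Orion Shipping BV.
Chain via Beacon Partners LP → Crosswind Manufacturing Inc. (R1): 93% × 81% × 22% = 16.5726% of Orion Shipping BV.
Aggregating (R3): 5.7564% + 16.5726% = 22.329%.
22.329% exceeds the 5% threshold, so Dmitri is a related party to Orion Shipping BV.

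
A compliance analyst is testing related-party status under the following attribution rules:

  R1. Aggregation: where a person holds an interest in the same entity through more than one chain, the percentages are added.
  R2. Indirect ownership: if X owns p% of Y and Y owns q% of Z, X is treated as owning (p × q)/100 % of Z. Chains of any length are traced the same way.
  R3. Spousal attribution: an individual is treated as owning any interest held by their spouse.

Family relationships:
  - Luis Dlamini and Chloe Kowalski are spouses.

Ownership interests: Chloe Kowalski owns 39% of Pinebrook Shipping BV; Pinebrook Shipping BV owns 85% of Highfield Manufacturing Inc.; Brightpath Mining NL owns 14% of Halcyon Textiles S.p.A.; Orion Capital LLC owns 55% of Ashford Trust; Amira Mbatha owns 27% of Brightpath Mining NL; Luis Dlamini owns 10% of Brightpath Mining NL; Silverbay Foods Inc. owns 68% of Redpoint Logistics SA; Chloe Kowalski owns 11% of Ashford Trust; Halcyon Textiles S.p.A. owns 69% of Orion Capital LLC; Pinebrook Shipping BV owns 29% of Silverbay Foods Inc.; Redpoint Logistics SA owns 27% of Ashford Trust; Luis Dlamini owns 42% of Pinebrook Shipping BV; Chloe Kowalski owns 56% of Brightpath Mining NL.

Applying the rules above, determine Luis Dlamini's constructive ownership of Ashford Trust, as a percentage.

18.819344%

By spousal attribution (R3), Luis Dlamini is treated as also owning Chloe Kowalski's interest in Pinebrook Shipping BV, giving 42% + 39% = 81%.
By spousal attribution (R3), Luis Dlamini is treated as also owning Chloe Kowalski's interest in Brightpath Mining NL, giving 10% + 56% = 66%.
By spousal attribution (R3), Luis Dlamini is treated as owning Chloe Kowalski's 11% interest in Ashford Trust.
Chain via Pinebrook Shipping BV → Silverbay Foods Inc. → Redpoint Logistics SA (R2): 81% × 29% × 68% × 27% = 4.312764% of Ashford Trust.
Chain via Brightpath Mining NL → Halcyon Textiles S.p.A. → Orion Capital LLC (R2): 66% × 14% × 69% × 55% = 3.50658% of Ashford Trust.
Direct interest in Ashford Trust: 11%.
Aggregating (R1): 4.312764% + 3.50658% + 11% = 18.819344%.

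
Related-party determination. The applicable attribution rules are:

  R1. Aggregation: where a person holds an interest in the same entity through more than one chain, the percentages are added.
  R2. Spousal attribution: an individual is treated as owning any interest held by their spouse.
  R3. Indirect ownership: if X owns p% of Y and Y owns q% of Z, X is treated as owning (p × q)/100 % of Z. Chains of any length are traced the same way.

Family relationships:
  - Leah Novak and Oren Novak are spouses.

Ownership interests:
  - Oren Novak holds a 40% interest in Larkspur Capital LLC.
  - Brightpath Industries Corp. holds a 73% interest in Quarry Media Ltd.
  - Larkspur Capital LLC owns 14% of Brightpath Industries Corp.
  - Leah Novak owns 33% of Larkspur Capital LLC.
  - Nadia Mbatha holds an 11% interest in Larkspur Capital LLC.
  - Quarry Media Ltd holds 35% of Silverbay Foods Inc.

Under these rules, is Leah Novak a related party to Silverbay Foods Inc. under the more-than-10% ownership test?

By spousal attribution (R2), Leah Novak is treated as also owning Oren Novak's interest in Larkspur Capital LLC, giving 33% + 40% = 73%.
Chain via Larkspur Capital LLC → Brightpath Industries Corp. → Quarry Media Ltd (R3): 73% × 14% × 73% × 35% = 2.61121% of Silverbay Foods Inc.
2.61121% does not exceed the 10% threshold, so Leah is not a related party to Silverbay Foods Inc.

No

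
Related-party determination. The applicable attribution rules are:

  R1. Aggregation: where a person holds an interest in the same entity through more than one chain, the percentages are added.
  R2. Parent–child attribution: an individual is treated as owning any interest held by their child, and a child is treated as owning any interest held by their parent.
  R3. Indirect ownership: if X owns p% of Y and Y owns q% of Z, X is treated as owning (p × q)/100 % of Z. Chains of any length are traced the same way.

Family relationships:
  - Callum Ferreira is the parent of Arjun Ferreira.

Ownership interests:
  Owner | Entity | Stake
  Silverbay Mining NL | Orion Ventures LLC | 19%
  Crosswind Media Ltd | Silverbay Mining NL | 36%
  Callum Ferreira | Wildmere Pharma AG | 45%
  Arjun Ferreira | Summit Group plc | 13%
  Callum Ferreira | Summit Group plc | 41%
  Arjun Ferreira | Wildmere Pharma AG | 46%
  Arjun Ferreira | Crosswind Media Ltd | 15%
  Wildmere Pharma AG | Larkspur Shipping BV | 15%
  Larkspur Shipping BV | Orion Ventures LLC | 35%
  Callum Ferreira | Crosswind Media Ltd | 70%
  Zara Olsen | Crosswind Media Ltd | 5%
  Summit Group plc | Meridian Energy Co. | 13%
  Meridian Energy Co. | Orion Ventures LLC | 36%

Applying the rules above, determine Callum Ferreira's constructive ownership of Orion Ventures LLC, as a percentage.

By parent–child attribution (R2), Callum Ferreira is treated as also owning Arjun Ferreira's interest in Crosswind Media Ltd, giving 70% + 15% = 85%.
By parent–child attribution (R2), Callum Ferreira is treated as also owning Arjun Ferreira's interest in Summit Group plc, giving 41% + 13% = 54%.
By parent–child attribution (R2), Callum Ferreira is treated as also owning Arjun Ferreira's interest in Wildmere Pharma AG, giving 45% + 46% = 91%.
Chain via Crosswind Media Ltd → Silverbay Mining NL (R3): 85% × 36% × 19% = 5.814% of Orion Ventures LLC.
Chain via Summit Group plc → Meridian Energy Co. (R3): 54% × 13% × 36% = 2.5272% of Orion Ventures LLC.
Chain via Wildmere Pharma AG → Larkspur Shipping BV (R3): 91% × 15% × 35% = 4.7775% of Orion Ventures LLC.
Aggregating (R1): 5.814% + 2.5272% + 4.7775% = 13.1187%.

13.1187%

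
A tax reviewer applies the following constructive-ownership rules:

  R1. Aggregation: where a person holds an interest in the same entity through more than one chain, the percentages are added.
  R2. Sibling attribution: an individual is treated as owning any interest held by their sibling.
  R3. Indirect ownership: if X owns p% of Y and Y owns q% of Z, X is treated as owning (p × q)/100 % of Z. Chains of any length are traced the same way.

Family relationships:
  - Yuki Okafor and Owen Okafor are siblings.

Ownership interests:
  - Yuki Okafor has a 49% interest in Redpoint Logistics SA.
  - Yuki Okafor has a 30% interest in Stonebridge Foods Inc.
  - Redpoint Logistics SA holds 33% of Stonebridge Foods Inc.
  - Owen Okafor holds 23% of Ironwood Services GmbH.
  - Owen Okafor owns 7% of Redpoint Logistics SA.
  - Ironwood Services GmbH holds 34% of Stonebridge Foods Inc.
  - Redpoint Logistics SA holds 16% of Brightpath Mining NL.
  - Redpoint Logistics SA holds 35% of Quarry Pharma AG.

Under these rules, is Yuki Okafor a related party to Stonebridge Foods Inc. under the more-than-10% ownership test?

By sibling attribution (R2), Yuki Okafor is treated as also owning Owen Okafor's interest in Redpoint Logistics SA, giving 49% + 7% = 56%.
By sibling attribution (R2), Yuki Okafor is treated as owning Owen Okafor's 23% interest in Ironwood Services GmbH.
Chain via Redpoint Logistics SA (R3): 56% × 33% = 18.48% of Stonebridge Foods Inc.
Direct interest in Stonebridge Foods Inc: 30%.
Chain via Ironwood Services GmbH (R3): 23% × 34% = 7.82% of Stonebridge Foods Inc.
Aggregating (R1): 18.48% + 30% + 7.82% = 56.3%.
56.3% exceeds the 10% threshold, so Yuki is a related party to Stonebridge Foods Inc.

Yes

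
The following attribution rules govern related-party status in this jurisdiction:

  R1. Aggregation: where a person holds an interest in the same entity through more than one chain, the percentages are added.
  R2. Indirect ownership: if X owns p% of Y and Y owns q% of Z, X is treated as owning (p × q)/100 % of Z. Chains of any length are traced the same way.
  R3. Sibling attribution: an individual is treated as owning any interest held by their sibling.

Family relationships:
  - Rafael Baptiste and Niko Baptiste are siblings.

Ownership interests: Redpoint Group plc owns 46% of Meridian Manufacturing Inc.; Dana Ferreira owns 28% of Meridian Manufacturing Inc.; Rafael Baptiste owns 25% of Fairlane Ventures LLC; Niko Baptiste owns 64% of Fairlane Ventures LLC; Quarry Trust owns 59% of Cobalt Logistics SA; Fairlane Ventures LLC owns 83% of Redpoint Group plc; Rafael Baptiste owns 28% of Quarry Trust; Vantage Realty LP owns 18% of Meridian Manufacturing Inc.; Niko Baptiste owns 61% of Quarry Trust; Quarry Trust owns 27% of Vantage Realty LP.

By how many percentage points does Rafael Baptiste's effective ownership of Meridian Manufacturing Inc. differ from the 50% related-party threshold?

By sibling attribution (R3), Rafael Baptiste is treated as also owning Niko Baptiste's interest in Fairlane Ventures LLC, giving 25% + 64% = 89%.
By sibling attribution (R3), Rafael Baptiste is treated as also owning Niko Baptiste's interest in Quarry Trust, giving 28% + 61% = 89%.
Chain via Fairlane Ventures LLC → Redpoint Group plc (R2): 89% × 83% × 46% = 33.9802% of Meridian Manufacturing Inc.
Chain via Quarry Trust → Vantage Realty LP (R2): 89% × 27% × 18% = 4.3254% of Meridian Manufacturing Inc.
Aggregating (R1): 33.9802% + 4.3254% = 38.3056%.
38.3056% falls short of the 50% threshold by 11.6944 percentage points.

11.6944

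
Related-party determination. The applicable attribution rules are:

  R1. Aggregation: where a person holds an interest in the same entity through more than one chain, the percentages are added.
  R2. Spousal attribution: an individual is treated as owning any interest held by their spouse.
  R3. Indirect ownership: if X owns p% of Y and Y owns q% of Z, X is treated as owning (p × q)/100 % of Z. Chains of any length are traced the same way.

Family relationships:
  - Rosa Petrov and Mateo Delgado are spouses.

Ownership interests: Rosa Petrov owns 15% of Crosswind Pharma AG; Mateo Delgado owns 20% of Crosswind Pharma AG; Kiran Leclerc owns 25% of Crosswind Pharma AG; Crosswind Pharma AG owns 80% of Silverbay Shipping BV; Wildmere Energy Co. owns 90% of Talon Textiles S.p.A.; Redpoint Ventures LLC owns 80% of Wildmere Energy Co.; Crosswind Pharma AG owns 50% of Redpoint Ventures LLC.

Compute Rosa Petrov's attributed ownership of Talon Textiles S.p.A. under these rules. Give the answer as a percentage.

12.6%

By spousal attribution (R2), Rosa Petrov is treated as also owning Mateo Delgado's interest in Crosswind Pharma AG, giving 15% + 20% = 35%.
Chain via Crosswind Pharma AG → Redpoint Ventures LLC → Wildmere Energy Co. (R3): 35% × 50% × 80% × 90% = 12.6% of Talon Textiles S.p.A.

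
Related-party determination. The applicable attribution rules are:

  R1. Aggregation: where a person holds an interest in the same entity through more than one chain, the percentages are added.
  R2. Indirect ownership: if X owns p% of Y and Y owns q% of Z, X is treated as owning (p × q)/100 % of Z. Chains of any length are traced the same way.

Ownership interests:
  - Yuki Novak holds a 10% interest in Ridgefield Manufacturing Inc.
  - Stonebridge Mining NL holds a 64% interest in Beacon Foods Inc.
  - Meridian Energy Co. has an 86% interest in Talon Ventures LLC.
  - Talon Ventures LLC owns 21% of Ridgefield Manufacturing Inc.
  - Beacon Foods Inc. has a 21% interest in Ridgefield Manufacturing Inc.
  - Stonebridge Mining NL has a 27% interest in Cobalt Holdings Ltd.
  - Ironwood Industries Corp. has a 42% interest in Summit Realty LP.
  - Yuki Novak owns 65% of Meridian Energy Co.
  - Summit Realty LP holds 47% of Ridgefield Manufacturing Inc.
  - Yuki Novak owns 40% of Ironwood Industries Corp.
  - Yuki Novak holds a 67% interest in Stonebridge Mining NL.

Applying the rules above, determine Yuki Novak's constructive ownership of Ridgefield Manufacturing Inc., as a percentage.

Chain via Stonebridge Mining NL → Beacon Foods Inc. (R2): 67% × 64% × 21% = 9.0048% of Ridgefield Manufacturing Inc.
Chain via Ironwood Industries Corp. → Summit Realty LP (R2): 40% × 42% × 47% = 7.896% of Ridgefield Manufacturing Inc.
Chain via Meridian Energy Co. → Talon Ventures LLC (R2): 65% × 86% × 21% = 11.739% of Ridgefield Manufacturing Inc.
Direct interest in Ridgefield Manufacturing Inc: 10%.
Aggregating (R1): 9.0048% + 7.896% + 11.739% + 10% = 38.6398%.

38.6398%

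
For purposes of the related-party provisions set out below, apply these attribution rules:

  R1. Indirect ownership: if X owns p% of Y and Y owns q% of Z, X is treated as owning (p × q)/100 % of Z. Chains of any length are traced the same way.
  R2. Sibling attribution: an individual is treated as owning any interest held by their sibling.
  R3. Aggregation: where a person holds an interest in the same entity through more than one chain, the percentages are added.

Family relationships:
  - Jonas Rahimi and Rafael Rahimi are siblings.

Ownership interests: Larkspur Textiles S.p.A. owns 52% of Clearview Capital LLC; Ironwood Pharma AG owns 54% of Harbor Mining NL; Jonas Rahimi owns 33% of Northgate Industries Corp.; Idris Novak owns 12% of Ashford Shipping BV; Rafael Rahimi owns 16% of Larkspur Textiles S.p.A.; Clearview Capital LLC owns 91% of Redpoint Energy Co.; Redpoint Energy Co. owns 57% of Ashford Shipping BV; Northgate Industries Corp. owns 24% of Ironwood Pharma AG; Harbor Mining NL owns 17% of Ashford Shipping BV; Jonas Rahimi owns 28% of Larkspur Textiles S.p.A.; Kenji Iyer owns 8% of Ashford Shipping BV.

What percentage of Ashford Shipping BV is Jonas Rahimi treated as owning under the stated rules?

By sibling attribution (R2), Jonas Rahimi is treated as also owning Rafael Rahimi's interest in Larkspur Textiles S.p.A, giving 28% + 16% = 44%.
Chain via Northgate Industries Corp. → Ironwood Pharma AG → Harbor Mining NL (R1): 33% × 24% × 54% × 17% = 0.727056% of Ashford Shipping BV.
Chain via Larkspur Textiles S.p.A. → Clearview Capital LLC → Redpoint Energy Co. (R1): 44% × 52% × 91% × 57% = 11.867856% of Ashford Shipping BV.
Aggregating (R3): 0.727056% + 11.867856% = 12.594912%.

12.594912%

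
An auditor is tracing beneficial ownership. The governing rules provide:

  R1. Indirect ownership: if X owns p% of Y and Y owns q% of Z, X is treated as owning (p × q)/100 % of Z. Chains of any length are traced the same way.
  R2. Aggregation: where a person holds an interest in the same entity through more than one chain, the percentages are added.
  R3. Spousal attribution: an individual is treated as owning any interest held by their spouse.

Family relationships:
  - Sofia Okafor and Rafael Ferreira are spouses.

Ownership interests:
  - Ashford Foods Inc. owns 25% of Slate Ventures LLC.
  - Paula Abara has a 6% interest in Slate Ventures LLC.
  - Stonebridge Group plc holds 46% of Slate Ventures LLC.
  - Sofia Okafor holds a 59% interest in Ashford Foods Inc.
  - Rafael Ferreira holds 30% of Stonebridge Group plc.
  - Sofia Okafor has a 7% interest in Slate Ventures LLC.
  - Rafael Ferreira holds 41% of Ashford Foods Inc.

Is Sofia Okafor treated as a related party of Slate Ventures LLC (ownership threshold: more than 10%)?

Yes

By spousal attribution (R3), Sofia Okafor is treated as also owning Rafael Ferreira's interest in Ashford Foods Inc, giving 59% + 41% = 100%.
By spousal attribution (R3), Sofia Okafor is treated as owning Rafael Ferreira's 30% interest in Stonebridge Group plc.
Chain via Ashford Foods Inc. (R1): 100% × 25% = 25% of Slate Ventures LLC.
Direct interest in Slate Ventures LLC: 7%.
Chain via Stonebridge Group plc (R1): 30% × 46% = 13.8% of Slate Ventures LLC.
Aggregating (R2): 25% + 7% + 13.8% = 45.8%.
45.8% exceeds the 10% threshold, so Sofia is a related party to Slate Ventures LLC.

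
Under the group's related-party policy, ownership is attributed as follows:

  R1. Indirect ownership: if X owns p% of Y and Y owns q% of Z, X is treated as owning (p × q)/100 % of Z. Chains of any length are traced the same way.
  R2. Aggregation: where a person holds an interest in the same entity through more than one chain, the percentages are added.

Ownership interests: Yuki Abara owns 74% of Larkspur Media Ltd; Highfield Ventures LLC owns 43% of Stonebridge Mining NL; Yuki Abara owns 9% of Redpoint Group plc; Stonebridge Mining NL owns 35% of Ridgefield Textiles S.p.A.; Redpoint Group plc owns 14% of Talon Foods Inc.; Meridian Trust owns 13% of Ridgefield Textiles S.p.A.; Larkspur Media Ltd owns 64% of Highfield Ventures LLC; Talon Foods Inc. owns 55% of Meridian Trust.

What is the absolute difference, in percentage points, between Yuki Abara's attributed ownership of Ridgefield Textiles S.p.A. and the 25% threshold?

17.78223

Chain via Redpoint Group plc → Talon Foods Inc. → Meridian Trust (R1): 9% × 14% × 55% × 13% = 0.09009% of Ridgefield Textiles S.p.A.
Chain via Larkspur Media Ltd → Highfield Ventures LLC → Stonebridge Mining NL (R1): 74% × 64% × 43% × 35% = 7.12768% of Ridgefield Textiles S.p.A.
Aggregating (R2): 0.09009% + 7.12768% = 7.21777%.
7.21777% falls short of the 25% threshold by 17.78223 percentage points.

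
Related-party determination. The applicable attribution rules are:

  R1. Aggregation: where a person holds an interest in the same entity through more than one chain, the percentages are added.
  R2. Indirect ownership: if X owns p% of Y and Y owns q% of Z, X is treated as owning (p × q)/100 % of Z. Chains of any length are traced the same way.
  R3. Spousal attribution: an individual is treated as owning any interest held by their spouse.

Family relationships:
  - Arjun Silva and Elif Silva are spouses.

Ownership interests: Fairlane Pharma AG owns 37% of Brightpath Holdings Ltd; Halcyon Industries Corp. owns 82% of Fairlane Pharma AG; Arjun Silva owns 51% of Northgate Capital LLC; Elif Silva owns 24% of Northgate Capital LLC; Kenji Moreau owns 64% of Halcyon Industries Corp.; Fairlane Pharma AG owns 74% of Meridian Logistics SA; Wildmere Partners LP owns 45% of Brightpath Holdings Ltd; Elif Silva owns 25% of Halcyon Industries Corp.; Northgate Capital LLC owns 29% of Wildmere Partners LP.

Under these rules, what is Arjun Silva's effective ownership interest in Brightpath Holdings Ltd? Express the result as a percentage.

By spousal attribution (R3), Arjun Silva is treated as also owning Elif Silva's interest in Northgate Capital LLC, giving 51% + 24% = 75%.
By spousal attribution (R3), Arjun Silva is treated as owning Elif Silva's 25% interest in Halcyon Industries Corp.
Chain via Northgate Capital LLC → Wildmere Partners LP (R2): 75% × 29% × 45% = 9.7875% of Brightpath Holdings Ltd.
Chain via Halcyon Industries Corp. → Fairlane Pharma AG (R2): 25% × 82% × 37% = 7.585% of Brightpath Holdings Ltd.
Aggregating (R1): 9.7875% + 7.585% = 17.3725%.

17.3725%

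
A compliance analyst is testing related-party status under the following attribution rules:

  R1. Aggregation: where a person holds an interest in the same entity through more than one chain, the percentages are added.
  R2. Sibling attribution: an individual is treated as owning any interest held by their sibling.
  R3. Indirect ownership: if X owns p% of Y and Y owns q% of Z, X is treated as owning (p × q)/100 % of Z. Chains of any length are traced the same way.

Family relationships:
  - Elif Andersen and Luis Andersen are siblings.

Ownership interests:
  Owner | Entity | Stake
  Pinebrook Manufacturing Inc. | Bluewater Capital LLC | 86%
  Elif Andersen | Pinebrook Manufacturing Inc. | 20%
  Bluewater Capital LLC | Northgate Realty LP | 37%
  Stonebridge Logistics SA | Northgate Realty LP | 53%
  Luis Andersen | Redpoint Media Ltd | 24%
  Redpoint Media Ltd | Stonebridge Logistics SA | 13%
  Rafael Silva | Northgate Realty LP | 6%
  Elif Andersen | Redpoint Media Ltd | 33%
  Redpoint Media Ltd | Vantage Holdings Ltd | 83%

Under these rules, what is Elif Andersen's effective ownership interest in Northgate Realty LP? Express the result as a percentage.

By sibling attribution (R2), Elif Andersen is treated as also owning Luis Andersen's interest in Redpoint Media Ltd, giving 33% + 24% = 57%.
Chain via Redpoint Media Ltd → Stonebridge Logistics SA (R3): 57% × 13% × 53% = 3.9273% of Northgate Realty LP.
Chain via Pinebrook Manufacturing Inc. → Bluewater Capital LLC (R3): 20% × 86% × 37% = 6.364% of Northgate Realty LP.
Aggregating (R1): 3.9273% + 6.364% = 10.2913%.

10.2913%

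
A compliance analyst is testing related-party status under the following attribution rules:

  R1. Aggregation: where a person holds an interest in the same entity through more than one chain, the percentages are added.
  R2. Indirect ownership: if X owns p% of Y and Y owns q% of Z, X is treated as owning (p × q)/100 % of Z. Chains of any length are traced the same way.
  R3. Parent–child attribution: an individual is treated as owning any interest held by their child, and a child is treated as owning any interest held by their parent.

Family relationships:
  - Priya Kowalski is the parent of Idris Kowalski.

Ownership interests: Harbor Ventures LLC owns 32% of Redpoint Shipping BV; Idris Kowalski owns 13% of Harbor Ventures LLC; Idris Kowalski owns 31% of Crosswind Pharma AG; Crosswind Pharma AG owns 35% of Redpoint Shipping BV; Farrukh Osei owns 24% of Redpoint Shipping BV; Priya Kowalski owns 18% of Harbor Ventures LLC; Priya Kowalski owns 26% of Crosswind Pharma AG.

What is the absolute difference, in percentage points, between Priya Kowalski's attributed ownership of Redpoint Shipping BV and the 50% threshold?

20.13

By parent–child attribution (R3), Priya Kowalski is treated as also owning Idris Kowalski's interest in Crosswind Pharma AG, giving 26% + 31% = 57%.
By parent–child attribution (R3), Priya Kowalski is treated as also owning Idris Kowalski's interest in Harbor Ventures LLC, giving 18% + 13% = 31%.
Chain via Crosswind Pharma AG (R2): 57% × 35% = 19.95% of Redpoint Shipping BV.
Chain via Harbor Ventures LLC (R2): 31% × 32% = 9.92% of Redpoint Shipping BV.
Aggregating (R1): 19.95% + 9.92% = 29.87%.
29.87% falls short of the 50% threshold by 20.13 percentage points.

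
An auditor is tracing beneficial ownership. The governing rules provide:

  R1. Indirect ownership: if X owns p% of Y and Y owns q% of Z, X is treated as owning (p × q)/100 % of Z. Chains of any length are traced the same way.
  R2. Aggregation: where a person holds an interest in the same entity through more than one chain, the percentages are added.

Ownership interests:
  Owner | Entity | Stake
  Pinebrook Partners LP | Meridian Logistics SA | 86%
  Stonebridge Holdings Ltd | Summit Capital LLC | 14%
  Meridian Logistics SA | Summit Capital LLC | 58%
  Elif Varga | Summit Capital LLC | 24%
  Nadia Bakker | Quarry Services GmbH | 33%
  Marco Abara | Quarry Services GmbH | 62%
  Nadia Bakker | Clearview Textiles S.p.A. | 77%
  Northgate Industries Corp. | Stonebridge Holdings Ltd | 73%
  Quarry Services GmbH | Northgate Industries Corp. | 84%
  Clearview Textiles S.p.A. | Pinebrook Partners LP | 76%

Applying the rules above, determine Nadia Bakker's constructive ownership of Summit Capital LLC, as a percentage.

32.02276%

Chain via Quarry Services GmbH → Northgate Industries Corp. → Stonebridge Holdings Ltd (R1): 33% × 84% × 73% × 14% = 2.832984% of Summit Capital LLC.
Chain via Clearview Textiles S.p.A. → Pinebrook Partners LP → Meridian Logistics SA (R1): 77% × 76% × 86% × 58% = 29.189776% of Summit Capital LLC.
Aggregating (R2): 2.832984% + 29.189776% = 32.02276%.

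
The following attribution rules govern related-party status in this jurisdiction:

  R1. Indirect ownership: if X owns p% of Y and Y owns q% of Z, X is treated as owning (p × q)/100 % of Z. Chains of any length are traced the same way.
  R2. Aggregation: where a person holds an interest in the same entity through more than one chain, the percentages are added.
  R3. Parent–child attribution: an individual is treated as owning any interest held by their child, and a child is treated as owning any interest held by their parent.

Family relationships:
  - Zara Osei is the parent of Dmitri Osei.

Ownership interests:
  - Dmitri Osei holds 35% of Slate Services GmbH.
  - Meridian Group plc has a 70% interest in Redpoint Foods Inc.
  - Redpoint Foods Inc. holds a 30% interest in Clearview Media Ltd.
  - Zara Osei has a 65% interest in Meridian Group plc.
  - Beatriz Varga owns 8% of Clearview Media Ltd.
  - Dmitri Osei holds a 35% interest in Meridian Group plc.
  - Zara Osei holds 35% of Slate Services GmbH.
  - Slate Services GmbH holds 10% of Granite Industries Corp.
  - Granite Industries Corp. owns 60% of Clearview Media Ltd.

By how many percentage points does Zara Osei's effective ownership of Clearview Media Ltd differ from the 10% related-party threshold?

By parent–child attribution (R3), Zara Osei is treated as also owning Dmitri Osei's interest in Meridian Group plc, giving 65% + 35% = 100%.
By parent–child attribution (R3), Zara Osei is treated as also owning Dmitri Osei's interest in Slate Services GmbH, giving 35% + 35% = 70%.
Chain via Meridian Group plc → Redpoint Foods Inc. (R1): 100% × 70% × 30% = 21% of Clearview Media Ltd.
Chain via Slate Services GmbH → Granite Industries Corp. (R1): 70% × 10% × 60% = 4.2% of Clearview Media Ltd.
Aggregating (R2): 21% + 4.2% = 25.2%.
25.2% exceeds the 10% threshold by 15.2 percentage points.

15.2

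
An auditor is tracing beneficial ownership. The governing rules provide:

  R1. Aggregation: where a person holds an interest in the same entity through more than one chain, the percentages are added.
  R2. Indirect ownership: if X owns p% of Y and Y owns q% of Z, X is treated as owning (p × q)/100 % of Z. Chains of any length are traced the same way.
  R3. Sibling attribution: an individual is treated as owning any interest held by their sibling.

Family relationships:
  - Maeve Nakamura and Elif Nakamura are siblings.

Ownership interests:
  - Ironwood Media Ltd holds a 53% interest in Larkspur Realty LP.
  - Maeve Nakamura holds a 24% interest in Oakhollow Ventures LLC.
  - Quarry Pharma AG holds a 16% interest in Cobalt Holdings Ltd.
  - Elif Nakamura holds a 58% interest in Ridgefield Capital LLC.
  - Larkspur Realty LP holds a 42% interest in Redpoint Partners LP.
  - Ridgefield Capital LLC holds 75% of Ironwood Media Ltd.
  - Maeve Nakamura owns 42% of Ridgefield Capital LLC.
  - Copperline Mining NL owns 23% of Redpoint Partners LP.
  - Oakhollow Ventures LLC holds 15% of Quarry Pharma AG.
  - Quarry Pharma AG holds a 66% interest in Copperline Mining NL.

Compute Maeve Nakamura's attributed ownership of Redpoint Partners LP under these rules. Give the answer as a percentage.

By sibling attribution (R3), Maeve Nakamura is treated as also owning Elif Nakamura's interest in Ridgefield Capital LLC, giving 42% + 58% = 100%.
Chain via Ridgefield Capital LLC → Ironwood Media Ltd → Larkspur Realty LP (R2): 100% × 75% × 53% × 42% = 16.695% of Redpoint Partners LP.
Chain via Oakhollow Ventures LLC → Quarry Pharma AG → Copperline Mining NL (R2): 24% × 15% × 66% × 23% = 0.54648% of Redpoint Partners LP.
Aggregating (R1): 16.695% + 0.54648% = 17.24148%.

17.24148%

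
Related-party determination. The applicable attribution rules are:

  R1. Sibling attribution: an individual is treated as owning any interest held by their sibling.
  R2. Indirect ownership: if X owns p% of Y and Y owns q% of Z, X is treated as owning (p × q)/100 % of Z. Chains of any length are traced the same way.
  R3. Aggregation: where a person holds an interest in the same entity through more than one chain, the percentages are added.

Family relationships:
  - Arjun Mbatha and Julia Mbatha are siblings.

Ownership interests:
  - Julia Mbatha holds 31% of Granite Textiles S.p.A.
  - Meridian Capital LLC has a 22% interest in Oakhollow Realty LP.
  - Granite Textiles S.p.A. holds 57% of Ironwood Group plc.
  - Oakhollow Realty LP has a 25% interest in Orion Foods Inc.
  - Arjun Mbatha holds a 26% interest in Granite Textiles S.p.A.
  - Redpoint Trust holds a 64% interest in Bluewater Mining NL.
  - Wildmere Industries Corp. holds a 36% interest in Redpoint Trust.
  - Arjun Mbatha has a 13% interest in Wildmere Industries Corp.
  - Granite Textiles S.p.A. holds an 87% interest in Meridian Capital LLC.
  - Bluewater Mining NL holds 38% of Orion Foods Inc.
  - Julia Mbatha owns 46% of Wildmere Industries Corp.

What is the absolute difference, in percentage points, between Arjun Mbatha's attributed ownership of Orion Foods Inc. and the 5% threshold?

2.893018

By sibling attribution (R1), Arjun Mbatha is treated as also owning Julia Mbatha's interest in Granite Textiles S.p.A, giving 26% + 31% = 57%.
By sibling attribution (R1), Arjun Mbatha is treated as also owning Julia Mbatha's interest in Wildmere Industries Corp, giving 13% + 46% = 59%.
Chain via Granite Textiles S.p.A. → Meridian Capital LLC → Oakhollow Realty LP (R2): 57% × 87% × 22% × 25% = 2.72745% of Orion Foods Inc.
Chain via Wildmere Industries Corp. → Redpoint Trust → Bluewater Mining NL (R2): 59% × 36% × 64% × 38% = 5.165568% of Orion Foods Inc.
Aggregating (R3): 2.72745% + 5.165568% = 7.893018%.
7.893018% exceeds the 5% threshold by 2.893018 percentage points.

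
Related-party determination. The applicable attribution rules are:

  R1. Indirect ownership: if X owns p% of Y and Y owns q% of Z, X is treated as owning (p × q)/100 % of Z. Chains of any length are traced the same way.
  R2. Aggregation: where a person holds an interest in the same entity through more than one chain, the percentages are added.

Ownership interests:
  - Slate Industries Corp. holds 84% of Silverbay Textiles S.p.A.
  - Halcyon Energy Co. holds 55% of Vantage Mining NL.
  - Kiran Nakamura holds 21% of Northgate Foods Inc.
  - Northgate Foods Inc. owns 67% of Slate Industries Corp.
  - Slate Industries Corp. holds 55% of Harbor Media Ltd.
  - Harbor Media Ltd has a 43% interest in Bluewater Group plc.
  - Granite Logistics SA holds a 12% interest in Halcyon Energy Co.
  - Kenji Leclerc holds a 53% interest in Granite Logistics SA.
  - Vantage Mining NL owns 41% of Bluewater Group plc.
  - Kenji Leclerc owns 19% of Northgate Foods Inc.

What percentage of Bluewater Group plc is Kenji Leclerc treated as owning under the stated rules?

4.444825%

Chain via Northgate Foods Inc. → Slate Industries Corp. → Harbor Media Ltd (R1): 19% × 67% × 55% × 43% = 3.010645% of Bluewater Group plc.
Chain via Granite Logistics SA → Halcyon Energy Co. → Vantage Mining NL (R1): 53% × 12% × 55% × 41% = 1.43418% of Bluewater Group plc.
Aggregating (R2): 3.010645% + 1.43418% = 4.444825%.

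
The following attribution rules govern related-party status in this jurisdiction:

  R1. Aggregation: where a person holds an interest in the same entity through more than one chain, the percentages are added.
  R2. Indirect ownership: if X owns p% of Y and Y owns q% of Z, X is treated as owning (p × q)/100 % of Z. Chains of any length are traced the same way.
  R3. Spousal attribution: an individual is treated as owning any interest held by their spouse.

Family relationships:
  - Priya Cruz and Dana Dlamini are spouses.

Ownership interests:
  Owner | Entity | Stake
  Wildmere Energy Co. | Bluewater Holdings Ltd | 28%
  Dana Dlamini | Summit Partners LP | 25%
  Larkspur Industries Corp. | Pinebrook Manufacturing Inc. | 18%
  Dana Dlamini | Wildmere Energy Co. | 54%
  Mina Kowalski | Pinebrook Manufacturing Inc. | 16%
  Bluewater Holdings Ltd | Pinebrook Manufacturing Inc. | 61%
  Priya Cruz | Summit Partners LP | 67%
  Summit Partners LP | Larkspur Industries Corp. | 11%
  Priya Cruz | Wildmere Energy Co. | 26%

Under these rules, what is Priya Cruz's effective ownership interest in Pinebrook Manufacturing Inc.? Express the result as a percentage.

By spousal attribution (R3), Priya Cruz is treated as also owning Dana Dlamini's interest in Summit Partners LP, giving 67% + 25% = 92%.
By spousal attribution (R3), Priya Cruz is treated as also owning Dana Dlamini's interest in Wildmere Energy Co, giving 26% + 54% = 80%.
Chain via Summit Partners LP → Larkspur Industries Corp. (R2): 92% × 11% × 18% = 1.8216% of Pinebrook Manufacturing Inc.
Chain via Wildmere Energy Co. → Bluewater Holdings Ltd (R2): 80% × 28% × 61% = 13.664% of Pinebrook Manufacturing Inc.
Aggregating (R1): 1.8216% + 13.664% = 15.4856%.

15.4856%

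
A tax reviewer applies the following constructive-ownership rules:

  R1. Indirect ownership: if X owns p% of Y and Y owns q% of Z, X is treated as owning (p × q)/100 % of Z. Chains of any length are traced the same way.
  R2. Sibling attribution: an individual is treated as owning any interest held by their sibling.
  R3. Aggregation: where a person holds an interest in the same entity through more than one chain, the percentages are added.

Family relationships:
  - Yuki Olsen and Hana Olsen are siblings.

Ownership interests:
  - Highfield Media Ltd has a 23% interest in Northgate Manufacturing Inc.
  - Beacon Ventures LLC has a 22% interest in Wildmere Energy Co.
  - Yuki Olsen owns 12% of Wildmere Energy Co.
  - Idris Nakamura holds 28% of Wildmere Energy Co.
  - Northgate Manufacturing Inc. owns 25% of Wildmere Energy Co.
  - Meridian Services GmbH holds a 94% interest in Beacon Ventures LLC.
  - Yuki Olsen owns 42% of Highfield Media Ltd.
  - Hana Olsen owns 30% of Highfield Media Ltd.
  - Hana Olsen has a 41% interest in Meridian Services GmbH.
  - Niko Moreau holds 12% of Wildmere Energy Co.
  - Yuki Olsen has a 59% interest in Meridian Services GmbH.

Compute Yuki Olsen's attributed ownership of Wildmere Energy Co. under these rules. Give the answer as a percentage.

36.82%

By sibling attribution (R2), Yuki Olsen is treated as also owning Hana Olsen's interest in Meridian Services GmbH, giving 59% + 41% = 100%.
By sibling attribution (R2), Yuki Olsen is treated as also owning Hana Olsen's interest in Highfield Media Ltd, giving 42% + 30% = 72%.
Chain via Meridian Services GmbH → Beacon Ventures LLC (R1): 100% × 94% × 22% = 20.68% of Wildmere Energy Co.
Chain via Highfield Media Ltd → Northgate Manufacturing Inc. (R1): 72% × 23% × 25% = 4.14% of Wildmere Energy Co.
Direct interest in Wildmere Energy Co: 12%.
Aggregating (R3): 20.68% + 4.14% + 12% = 36.82%.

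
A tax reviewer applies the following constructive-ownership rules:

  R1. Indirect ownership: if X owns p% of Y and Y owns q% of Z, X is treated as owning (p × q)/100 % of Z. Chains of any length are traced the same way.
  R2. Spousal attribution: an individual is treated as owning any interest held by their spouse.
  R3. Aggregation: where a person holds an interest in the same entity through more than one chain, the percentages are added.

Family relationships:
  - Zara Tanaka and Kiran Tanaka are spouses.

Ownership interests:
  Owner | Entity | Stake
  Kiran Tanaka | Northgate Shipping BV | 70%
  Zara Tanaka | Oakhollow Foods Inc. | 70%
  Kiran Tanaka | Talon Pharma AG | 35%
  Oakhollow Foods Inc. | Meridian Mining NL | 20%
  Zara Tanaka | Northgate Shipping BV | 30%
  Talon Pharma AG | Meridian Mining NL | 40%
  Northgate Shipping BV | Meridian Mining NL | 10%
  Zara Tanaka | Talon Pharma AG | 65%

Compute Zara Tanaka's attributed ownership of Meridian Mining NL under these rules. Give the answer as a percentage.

By spousal attribution (R2), Zara Tanaka is treated as also owning Kiran Tanaka's interest in Northgate Shipping BV, giving 30% + 70% = 100%.
By spousal attribution (R2), Zara Tanaka is treated as also owning Kiran Tanaka's interest in Talon Pharma AG, giving 65% + 35% = 100%.
Chain via Northgate Shipping BV (R1): 100% × 10% = 10% of Meridian Mining NL.
Chain via Oakhollow Foods Inc. (R1): 70% × 20% = 14% of Meridian Mining NL.
Chain via Talon Pharma AG (R1): 100% × 40% = 40% of Meridian Mining NL.
Aggregating (R3): 10% + 14% + 40% = 64%.

64%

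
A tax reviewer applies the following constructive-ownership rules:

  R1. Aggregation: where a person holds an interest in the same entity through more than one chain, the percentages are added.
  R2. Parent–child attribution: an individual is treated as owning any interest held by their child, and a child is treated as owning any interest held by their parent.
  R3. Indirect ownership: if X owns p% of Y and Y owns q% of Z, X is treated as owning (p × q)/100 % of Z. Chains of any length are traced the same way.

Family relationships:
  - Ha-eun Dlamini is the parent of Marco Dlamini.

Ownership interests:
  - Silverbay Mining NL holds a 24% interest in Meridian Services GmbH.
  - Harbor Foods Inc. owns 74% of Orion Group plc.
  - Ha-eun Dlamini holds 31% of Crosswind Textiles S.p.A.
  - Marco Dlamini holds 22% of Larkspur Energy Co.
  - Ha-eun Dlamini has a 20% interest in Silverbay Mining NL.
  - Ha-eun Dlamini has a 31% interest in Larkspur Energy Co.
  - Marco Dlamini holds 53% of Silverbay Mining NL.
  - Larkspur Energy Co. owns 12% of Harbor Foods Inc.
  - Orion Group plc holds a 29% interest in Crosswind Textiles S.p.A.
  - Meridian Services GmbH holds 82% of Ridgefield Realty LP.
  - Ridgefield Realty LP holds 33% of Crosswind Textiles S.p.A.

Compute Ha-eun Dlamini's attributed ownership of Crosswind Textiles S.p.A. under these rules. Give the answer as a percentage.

By parent–child attribution (R2), Ha-eun Dlamini is treated as also owning Marco Dlamini's interest in Silverbay Mining NL, giving 20% + 53% = 73%.
By parent–child attribution (R2), Ha-eun Dlamini is treated as also owning Marco Dlamini's interest in Larkspur Energy Co, giving 31% + 22% = 53%.
Chain via Silverbay Mining NL → Meridian Services GmbH → Ridgefield Realty LP (R3): 73% × 24% × 82% × 33% = 4.740912% of Crosswind Textiles S.p.A.
Chain via Larkspur Energy Co. → Harbor Foods Inc. → Orion Group plc (R3): 53% × 12% × 74% × 29% = 1.364856% of Crosswind Textiles S.p.A.
Direct interest in Crosswind Textiles S.p.A: 31%.
Aggregating (R1): 4.740912% + 1.364856% + 31% = 37.105768%.

37.105768%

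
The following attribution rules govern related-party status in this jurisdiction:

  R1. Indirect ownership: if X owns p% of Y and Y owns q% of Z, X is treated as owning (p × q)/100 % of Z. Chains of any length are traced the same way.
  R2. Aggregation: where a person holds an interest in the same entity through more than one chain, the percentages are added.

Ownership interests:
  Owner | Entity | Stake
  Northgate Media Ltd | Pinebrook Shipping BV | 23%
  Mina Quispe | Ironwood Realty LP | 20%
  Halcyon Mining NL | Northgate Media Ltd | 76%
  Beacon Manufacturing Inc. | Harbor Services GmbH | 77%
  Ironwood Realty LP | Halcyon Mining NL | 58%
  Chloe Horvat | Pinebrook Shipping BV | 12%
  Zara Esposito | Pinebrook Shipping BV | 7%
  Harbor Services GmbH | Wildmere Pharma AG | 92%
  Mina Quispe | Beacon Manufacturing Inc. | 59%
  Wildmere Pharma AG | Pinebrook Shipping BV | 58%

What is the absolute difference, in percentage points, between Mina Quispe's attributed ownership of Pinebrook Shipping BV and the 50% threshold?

Chain via Beacon Manufacturing Inc. → Harbor Services GmbH → Wildmere Pharma AG (R1): 59% × 77% × 92% × 58% = 24.241448% of Pinebrook Shipping BV.
Chain via Ironwood Realty LP → Halcyon Mining NL → Northgate Media Ltd (R1): 20% × 58% × 76% × 23% = 2.02768% of Pinebrook Shipping BV.
Aggregating (R2): 24.241448% + 2.02768% = 26.269128%.
26.269128% falls short of the 50% threshold by 23.730872 percentage points.

23.730872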